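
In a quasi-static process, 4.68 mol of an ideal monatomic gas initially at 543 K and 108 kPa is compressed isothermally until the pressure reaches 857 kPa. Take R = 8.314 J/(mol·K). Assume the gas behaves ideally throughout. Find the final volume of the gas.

24.7 L

V₁ = nRT₁/P₁ = 4.68×8.314×543/108 = 196 L.
Isothermal: T stays 543 K; PV = const ⇒ V₂ = 24.7 L, P₂ = 857 kPa.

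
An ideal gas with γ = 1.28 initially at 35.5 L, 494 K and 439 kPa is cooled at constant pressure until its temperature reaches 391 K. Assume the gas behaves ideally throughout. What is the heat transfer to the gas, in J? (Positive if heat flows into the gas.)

-14900 J

n = P₁V₁/(RT₁) = 439×35.5/(8.314×494) = 3.79 mol.
Isobaric: P stays 439 kPa; V/T = const ⇒ T₂ = 391 K, V₂ = 28.1 L.
W = PΔV = 439×(28.1−35.5) kPa·L = -3250 J.
ΔU = nCvΔT = 3.79×29.7×(391−494) = -11600 J.
Q = ΔU + W = nCpΔT = -14900 J.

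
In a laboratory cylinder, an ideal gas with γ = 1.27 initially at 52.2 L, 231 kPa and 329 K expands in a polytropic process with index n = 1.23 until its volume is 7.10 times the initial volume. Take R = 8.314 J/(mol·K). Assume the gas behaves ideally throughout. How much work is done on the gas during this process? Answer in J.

n = P₁V₁/(RT₁) = 231×52.2/(8.314×329) = 4.41 mol.
Polytropic n=1.23: T₂ = T₁(V₁/V₂)^(n−1) = 329×(0.141)^0.23 = 210 K; P₂ = P₁(V₁/V₂)^n = 20.7 kPa.
W = (P₁V₁−P₂V₂)/(n−1) = (231×52.2−20.7×371)/0.23 = 19000 J.
Work done on the gas = −W_by = -19000 J.

-19000 J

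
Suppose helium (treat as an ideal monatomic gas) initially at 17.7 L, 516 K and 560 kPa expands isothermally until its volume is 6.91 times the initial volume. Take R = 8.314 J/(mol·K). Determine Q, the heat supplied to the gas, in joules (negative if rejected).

n = P₁V₁/(RT₁) = 560×17.7/(8.314×516) = 2.31 mol.
Isothermal: T stays 516 K; PV = const ⇒ V₂ = 122 L, P₂ = 81.0 kPa.
ΔU = 0 (ideal gas, T constant).
W = nRT ln(V₂/V₁) = 2.31×8.314×516×ln(6.91) = 19200 J.
Q = ΔU + W = 19200 J.

19200 J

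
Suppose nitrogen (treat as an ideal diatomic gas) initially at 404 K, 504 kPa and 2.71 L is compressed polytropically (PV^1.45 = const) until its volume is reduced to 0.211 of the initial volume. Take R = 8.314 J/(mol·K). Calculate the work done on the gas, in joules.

n = P₁V₁/(RT₁) = 504×2.71/(8.314×404) = 0.407 mol.
Polytropic n=1.45: T₂ = T₁(V₁/V₂)^(n−1) = 404×(4.74)^0.45 = 814 K; P₂ = P₁(V₁/V₂)^n = 4810 kPa.
W = (P₁V₁−P₂V₂)/(n−1) = (504×2.71−4810×0.572)/0.45 = -3080 J.
Work done on the gas = −W_by = 3080 J.

3080 J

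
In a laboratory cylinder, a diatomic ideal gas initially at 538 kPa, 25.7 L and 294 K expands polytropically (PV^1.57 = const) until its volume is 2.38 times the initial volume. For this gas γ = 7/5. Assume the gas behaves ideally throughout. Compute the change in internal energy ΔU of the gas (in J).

n = P₁V₁/(RT₁) = 538×25.7/(8.314×294) = 5.66 mol.
Polytropic n=1.57: T₂ = T₁(V₁/V₂)^(n−1) = 294×(0.420)^0.57 = 179 K; P₂ = P₁(V₁/V₂)^n = 138 kPa.
For an ideal gas ΔU = nCvΔT with Cv = (5/2)R = 20.8 J/(mol·K).
ΔU = 5.66×20.8×(179−294) = -13500 J.

-13500 J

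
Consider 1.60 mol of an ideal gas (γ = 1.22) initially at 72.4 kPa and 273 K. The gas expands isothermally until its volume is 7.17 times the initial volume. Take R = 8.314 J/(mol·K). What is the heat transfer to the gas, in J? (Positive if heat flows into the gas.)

V₁ = nRT₁/P₁ = 1.60×8.314×273/72.4 = 50.2 L.
Isothermal: T stays 273 K; PV = const ⇒ V₂ = 360 L, P₂ = 10.1 kPa.
ΔU = 0 (ideal gas, T constant).
W = nRT ln(V₂/V₁) = 1.60×8.314×273×ln(7.17) = 7150 J.
Q = ΔU + W = 7150 J.

7150 J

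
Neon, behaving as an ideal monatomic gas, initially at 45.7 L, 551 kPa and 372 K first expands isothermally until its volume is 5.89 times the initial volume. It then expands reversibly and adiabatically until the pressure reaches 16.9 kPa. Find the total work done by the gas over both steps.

63400 J

n = P₁V₁/(RT₁) = 551×45.7/(8.314×372) = 8.14 mol.
Step 1 — Isothermal: T stays 372 K; PV = const ⇒ V₂ = 269 L, P₂ = 93.5 kPa.
ΔU = 0 (ideal gas, T constant).
W = nRT ln(V₂/V₁) = 8.14×8.314×372×ln(5.89) = 44700 J.
Q = ΔU + W = 44700 J.
State after step 1: P = 93.5 kPa, V = 269 L, T = 372 K.
Step 2 — Adiabatic: T₂/T₁ = (P₂/P₁)^((γ−1)/γ) ⇒ T₂ = 372×(0.181)^0.400 = 188 K; V₂ = 751 L.
ΔU = nCvΔT = 8.14×12.5×(188−372) = -18700 J.
Q = 0 for an adiabatic process, so W = −ΔU = 18700 J.
Net over both steps: W = 63400 J, Q = 44700 J, ΔU = -18700 J.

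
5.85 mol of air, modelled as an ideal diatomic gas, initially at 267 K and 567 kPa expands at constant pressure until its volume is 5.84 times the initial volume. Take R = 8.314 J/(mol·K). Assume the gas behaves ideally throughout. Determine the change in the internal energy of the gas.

157000 J

V₁ = nRT₁/P₁ = 5.85×8.314×267/567 = 22.9 L.
Isobaric: P stays 567 kPa; V/T = const ⇒ T₂ = 1560 K, V₂ = 134 L.
For an ideal gas ΔU = nCvΔT with Cv = (5/2)R = 20.8 J/(mol·K).
ΔU = 5.85×20.8×(1560−267) = 157000 J.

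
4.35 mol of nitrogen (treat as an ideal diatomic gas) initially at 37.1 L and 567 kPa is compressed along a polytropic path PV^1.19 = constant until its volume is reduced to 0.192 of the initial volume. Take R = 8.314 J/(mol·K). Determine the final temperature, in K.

T₁ = P₁V₁/(nR) = 567×37.1/(4.35×8.314) = 582 K.
Polytropic n=1.19: T₂ = T₁(V₁/V₂)^(n−1) = 582×(5.21)^0.19 = 796 K; P₂ = P₁(V₁/V₂)^n = 4040 kPa.

796 K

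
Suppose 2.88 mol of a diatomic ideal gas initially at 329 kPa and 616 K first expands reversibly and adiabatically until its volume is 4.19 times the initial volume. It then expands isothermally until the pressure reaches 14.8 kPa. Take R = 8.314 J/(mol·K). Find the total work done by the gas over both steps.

25200 J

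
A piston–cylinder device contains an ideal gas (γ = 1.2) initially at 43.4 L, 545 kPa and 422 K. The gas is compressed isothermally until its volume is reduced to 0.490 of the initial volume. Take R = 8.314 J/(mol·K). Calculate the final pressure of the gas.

1110 kPa

Isothermal: T stays 422 K; PV = const ⇒ V₂ = 21.3 L, P₂ = 1110 kPa.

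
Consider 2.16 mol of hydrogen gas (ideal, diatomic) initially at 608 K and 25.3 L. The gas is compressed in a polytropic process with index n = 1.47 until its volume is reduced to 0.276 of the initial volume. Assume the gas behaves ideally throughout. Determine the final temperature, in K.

P₁ = nRT₁/V₁ = 2.16×8.314×608/25.3 = 432 kPa.
Polytropic n=1.47: T₂ = T₁(V₁/V₂)^(n−1) = 608×(3.62)^0.47 = 1110 K; P₂ = P₁(V₁/V₂)^n = 2860 kPa.

1110 K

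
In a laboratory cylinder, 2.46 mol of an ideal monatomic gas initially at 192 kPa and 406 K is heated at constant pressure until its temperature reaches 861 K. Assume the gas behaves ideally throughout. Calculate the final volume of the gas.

91.7 L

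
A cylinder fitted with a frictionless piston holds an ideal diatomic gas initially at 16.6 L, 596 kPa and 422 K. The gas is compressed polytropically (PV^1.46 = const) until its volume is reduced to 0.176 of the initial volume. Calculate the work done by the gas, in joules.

-26300 J

n = P₁V₁/(RT₁) = 596×16.6/(8.314×422) = 2.82 mol.
Polytropic n=1.46: T₂ = T₁(V₁/V₂)^(n−1) = 422×(5.68)^0.46 = 938 K; P₂ = P₁(V₁/V₂)^n = 7530 kPa.
W = (P₁V₁−P₂V₂)/(n−1) = (596×16.6−7530×2.92)/0.46 = -26300 J.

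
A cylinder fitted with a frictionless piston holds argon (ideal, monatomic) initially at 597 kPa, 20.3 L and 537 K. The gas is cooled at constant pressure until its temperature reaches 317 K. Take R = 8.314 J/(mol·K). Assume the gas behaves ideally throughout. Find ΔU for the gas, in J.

n = P₁V₁/(RT₁) = 597×20.3/(8.314×537) = 2.71 mol.
Isobaric: P stays 597 kPa; V/T = const ⇒ T₂ = 317 K, V₂ = 12.0 L.
For an ideal gas ΔU = nCvΔT with Cv = (3/2)R = 12.5 J/(mol·K).
ΔU = 2.71×12.5×(317−537) = -7450 J.

-7450 J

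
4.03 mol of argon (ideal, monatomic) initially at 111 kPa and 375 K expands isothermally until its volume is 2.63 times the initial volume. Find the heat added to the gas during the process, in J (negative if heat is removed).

V₁ = nRT₁/P₁ = 4.03×8.314×375/111 = 113 L.
Isothermal: T stays 375 K; PV = const ⇒ V₂ = 298 L, P₂ = 42.2 kPa.
ΔU = 0 (ideal gas, T constant).
W = nRT ln(V₂/V₁) = 4.03×8.314×375×ln(2.63) = 12100 J.
Q = ΔU + W = 12100 J.

12100 J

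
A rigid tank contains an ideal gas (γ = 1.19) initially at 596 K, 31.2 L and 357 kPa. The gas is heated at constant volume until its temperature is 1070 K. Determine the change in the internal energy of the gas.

46600 J

n = P₁V₁/(RT₁) = 357×31.2/(8.314×596) = 2.25 mol.
Isochoric: V stays 31.2 L; P/T = const ⇒ T₂ = 1070 K, P₂ = 641 kPa.
For an ideal gas ΔU = nCvΔT with Cv = R/(γ−1) = 43.8 J/(mol·K).
ΔU = 2.25×43.8×(1070−596) = 46600 J.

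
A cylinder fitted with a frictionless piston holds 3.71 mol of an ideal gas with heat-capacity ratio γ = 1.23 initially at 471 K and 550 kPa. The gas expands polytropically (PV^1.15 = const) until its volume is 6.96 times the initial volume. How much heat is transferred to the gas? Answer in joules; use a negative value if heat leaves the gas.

8510 J

V₁ = nRT₁/P₁ = 3.71×8.314×471/550 = 26.4 L.
Polytropic n=1.15: T₂ = T₁(V₁/V₂)^(n−1) = 471×(0.144)^0.15 = 352 K; P₂ = P₁(V₁/V₂)^n = 59.1 kPa.
W = (P₁V₁−P₂V₂)/(n−1) = (550×26.4−59.1×184)/0.15 = 24500 J.
ΔU = nCvΔT = 3.71×36.1×(352−471) = -15900 J.
Q = ΔU + W = 8510 J.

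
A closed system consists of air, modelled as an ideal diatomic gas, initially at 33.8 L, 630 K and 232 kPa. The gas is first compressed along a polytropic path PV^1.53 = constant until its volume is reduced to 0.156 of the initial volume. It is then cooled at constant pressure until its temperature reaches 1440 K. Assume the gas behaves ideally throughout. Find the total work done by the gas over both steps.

-27900 J

n = P₁V₁/(RT₁) = 232×33.8/(8.314×630) = 1.50 mol.
Step 1 — Polytropic n=1.53: T₂ = T₁(V₁/V₂)^(n−1) = 630×(6.41)^0.53 = 1690 K; P₂ = P₁(V₁/V₂)^n = 3980 kPa.
W = (P₁V₁−P₂V₂)/(n−1) = (232×33.8−3980×5.27)/0.53 = -24800 J.
ΔU = nCvΔT = 1.50×20.8×(1690−630) = 32900 J.
Q = ΔU + W = 8060 J.
State after step 1: P = 3980 kPa, V = 5.27 L, T = 1690 K.
Step 2 — Isobaric: P stays 3980 kPa; V/T = const ⇒ T₂ = 1440 K, V₂ = 4.50 L.
W = PΔV = 3980×(4.50−5.27) kPa·L = -3070 J.
ΔU = nCvΔT = 1.50×20.8×(1440−1690) = -7670 J.
Q = ΔU + W = nCpΔT = -10700 J.
Net over both steps: W = -27900 J, Q = -2670 J, ΔU = 25200 J.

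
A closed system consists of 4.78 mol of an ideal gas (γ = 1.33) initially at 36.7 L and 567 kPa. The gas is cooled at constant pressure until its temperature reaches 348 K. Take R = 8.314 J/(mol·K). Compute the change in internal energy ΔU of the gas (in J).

-21100 J

T₁ = P₁V₁/(nR) = 567×36.7/(4.78×8.314) = 524 K.
Isobaric: P stays 567 kPa; V/T = const ⇒ T₂ = 348 K, V₂ = 24.4 L.
For an ideal gas ΔU = nCvΔT with Cv = R/(γ−1) = 25.2 J/(mol·K).
ΔU = 4.78×25.2×(348−524) = -21100 J.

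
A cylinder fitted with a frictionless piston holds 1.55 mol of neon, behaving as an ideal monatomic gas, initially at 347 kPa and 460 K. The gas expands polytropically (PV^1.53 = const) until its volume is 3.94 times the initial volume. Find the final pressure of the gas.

42.6 kPa

V₁ = nRT₁/P₁ = 1.55×8.314×460/347 = 17.1 L.
Polytropic n=1.53: T₂ = T₁(V₁/V₂)^(n−1) = 460×(0.254)^0.53 = 222 K; P₂ = P₁(V₁/V₂)^n = 42.6 kPa.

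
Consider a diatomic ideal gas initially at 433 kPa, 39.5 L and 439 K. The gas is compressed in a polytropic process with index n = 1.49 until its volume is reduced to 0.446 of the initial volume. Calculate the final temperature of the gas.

652 K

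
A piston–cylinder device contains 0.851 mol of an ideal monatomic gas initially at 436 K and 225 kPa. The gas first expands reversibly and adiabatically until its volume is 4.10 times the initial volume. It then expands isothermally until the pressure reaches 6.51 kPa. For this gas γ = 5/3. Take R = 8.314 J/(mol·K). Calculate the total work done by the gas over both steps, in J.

4260 J

V₁ = nRT₁/P₁ = 0.851×8.314×436/225 = 13.7 L.
Step 1 — Adiabatic: TV^(γ−1) = const ⇒ T₂ = 436×(0.244)^0.667 = 170 K; PV^γ = const ⇒ P₂ = 21.4 kPa.
ΔU = nCvΔT = 0.851×12.5×(170−436) = -2820 J.
Q = 0 for an adiabatic process, so W = −ΔU = 2820 J.
State after step 1: P = 21.4 kPa, V = 56.2 L, T = 170 K.
Step 2 — Isothermal: T stays 170 K; PV = const ⇒ V₂ = 185 L, P₂ = 6.51 kPa.
ΔU = 0 (ideal gas, T constant).
W = nRT ln(V₂/V₁) = 0.851×8.314×170×ln(3.29) = 1430 J.
Q = ΔU + W = 1430 J.
Net over both steps: W = 4260 J, Q = 1430 J, ΔU = -2820 J.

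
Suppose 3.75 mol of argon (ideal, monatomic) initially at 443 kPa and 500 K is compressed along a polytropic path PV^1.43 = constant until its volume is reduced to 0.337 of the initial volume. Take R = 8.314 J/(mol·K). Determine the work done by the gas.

V₁ = nRT₁/P₁ = 3.75×8.314×500/443 = 35.2 L.
Polytropic n=1.43: T₂ = T₁(V₁/V₂)^(n−1) = 500×(2.97)^0.43 = 798 K; P₂ = P₁(V₁/V₂)^n = 2100 kPa.
W = (P₁V₁−P₂V₂)/(n−1) = (443×35.2−2100×11.9)/0.43 = -21600 J.

-21600 J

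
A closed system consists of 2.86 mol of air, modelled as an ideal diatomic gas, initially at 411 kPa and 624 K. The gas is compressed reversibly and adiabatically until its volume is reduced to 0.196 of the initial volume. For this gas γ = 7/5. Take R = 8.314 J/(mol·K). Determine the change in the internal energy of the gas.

V₁ = nRT₁/P₁ = 2.86×8.314×624/411 = 36.1 L.
Adiabatic: TV^(γ−1) = const ⇒ T₂ = 624×(5.10)^0.400 = 1200 K; PV^γ = const ⇒ P₂ = 4020 kPa.
For an ideal gas ΔU = nCvΔT with Cv = (5/2)R = 20.8 J/(mol·K).
ΔU = 2.86×20.8×(1200−624) = 34100 J.

34100 J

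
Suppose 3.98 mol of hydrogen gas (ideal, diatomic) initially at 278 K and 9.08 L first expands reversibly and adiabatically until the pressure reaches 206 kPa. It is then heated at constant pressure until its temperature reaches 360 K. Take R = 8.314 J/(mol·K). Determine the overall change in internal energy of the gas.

6780 J

P₁ = nRT₁/V₁ = 3.98×8.314×278/9.08 = 1010 kPa.
Step 1 — Adiabatic: T₂/T₁ = (P₂/P₁)^((γ−1)/γ) ⇒ T₂ = 278×(0.203)^0.286 = 176 K; V₂ = 28.3 L.
ΔU = nCvΔT = 3.98×20.8×(176−278) = -8410 J.
Q = 0 for an adiabatic process, so W = −ΔU = 8410 J.
State after step 1: P = 206 kPa, V = 28.3 L, T = 176 K.
Step 2 — Isobaric: P stays 206 kPa; V/T = const ⇒ T₂ = 360 K, V₂ = 57.8 L.
W = PΔV = 206×(57.8−28.3) kPa·L = 6080 J.
ΔU = nCvΔT = 3.98×20.8×(360−176) = 15200 J.
Q = ΔU + W = nCpΔT = 21300 J.
Net over both steps: W = 14500 J, Q = 21300 J, ΔU = 6780 J.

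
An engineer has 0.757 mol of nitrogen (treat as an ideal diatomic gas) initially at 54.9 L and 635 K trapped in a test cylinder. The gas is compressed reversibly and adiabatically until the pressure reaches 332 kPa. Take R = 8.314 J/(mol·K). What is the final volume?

18.6 L

P₁ = nRT₁/V₁ = 0.757×8.314×635/54.9 = 72.8 kPa.
Adiabatic: T₂/T₁ = (P₂/P₁)^((γ−1)/γ) ⇒ T₂ = 635×(4.56)^0.286 = 980 K; V₂ = 18.6 L.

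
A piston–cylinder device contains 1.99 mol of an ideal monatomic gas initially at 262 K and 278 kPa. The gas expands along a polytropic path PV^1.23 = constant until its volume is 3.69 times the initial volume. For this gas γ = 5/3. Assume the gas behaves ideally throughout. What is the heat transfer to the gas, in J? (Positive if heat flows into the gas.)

3200 J

V₁ = nRT₁/P₁ = 1.99×8.314×262/278 = 15.6 L.
Polytropic n=1.23: T₂ = T₁(V₁/V₂)^(n−1) = 262×(0.271)^0.23 = 194 K; P₂ = P₁(V₁/V₂)^n = 55.8 kPa.
W = (P₁V₁−P₂V₂)/(n−1) = (278×15.6−55.8×57.5)/0.23 = 4890 J.
ΔU = nCvΔT = 1.99×12.5×(194−262) = -1690 J.
Q = ΔU + W = 3200 J.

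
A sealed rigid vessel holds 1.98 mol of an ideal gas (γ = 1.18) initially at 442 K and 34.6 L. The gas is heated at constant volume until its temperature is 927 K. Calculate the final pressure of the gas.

P₁ = nRT₁/V₁ = 1.98×8.314×442/34.6 = 210 kPa.
Isochoric: V stays 34.6 L; P/T = const ⇒ T₂ = 927 K, P₂ = 441 kPa.

441 kPa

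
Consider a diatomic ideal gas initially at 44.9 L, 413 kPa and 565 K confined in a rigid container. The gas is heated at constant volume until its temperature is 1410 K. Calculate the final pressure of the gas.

1030 kPa

Isochoric: V stays 44.9 L; P/T = const ⇒ T₂ = 1410 K, P₂ = 1030 kPa.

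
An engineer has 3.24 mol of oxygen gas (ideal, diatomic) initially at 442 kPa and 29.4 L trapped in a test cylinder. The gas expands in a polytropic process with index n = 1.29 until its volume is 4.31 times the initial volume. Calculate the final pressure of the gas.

T₁ = P₁V₁/(nR) = 442×29.4/(3.24×8.314) = 482 K.
Polytropic n=1.29: T₂ = T₁(V₁/V₂)^(n−1) = 482×(0.232)^0.29 = 316 K; P₂ = P₁(V₁/V₂)^n = 67.1 kPa.

67.1 kPa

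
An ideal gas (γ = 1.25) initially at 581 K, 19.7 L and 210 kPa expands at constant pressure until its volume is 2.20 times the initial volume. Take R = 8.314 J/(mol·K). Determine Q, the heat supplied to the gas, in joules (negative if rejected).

n = P₁V₁/(RT₁) = 210×19.7/(8.314×581) = 0.856 mol.
Isobaric: P stays 210 kPa; V/T = const ⇒ T₂ = 1280 K, V₂ = 43.3 L.
W = PΔV = 210×(43.3−19.7) kPa·L = 4960 J.
ΔU = nCvΔT = 0.856×33.3×(1280−581) = 19900 J.
Q = ΔU + W = nCpΔT = 24800 J.

24800 J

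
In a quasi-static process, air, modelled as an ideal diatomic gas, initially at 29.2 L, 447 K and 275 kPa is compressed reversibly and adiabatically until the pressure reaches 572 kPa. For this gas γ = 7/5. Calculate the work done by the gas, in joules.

n = P₁V₁/(RT₁) = 275×29.2/(8.314×447) = 2.16 mol.
Adiabatic: T₂/T₁ = (P₂/P₁)^((γ−1)/γ) ⇒ T₂ = 447×(2.08)^0.286 = 551 K; V₂ = 17.3 L.
ΔU = nCvΔT = 2.16×20.8×(551−447) = 4670 J.
Q = 0 for an adiabatic process, so W = −ΔU = -4670 J.

-4670 J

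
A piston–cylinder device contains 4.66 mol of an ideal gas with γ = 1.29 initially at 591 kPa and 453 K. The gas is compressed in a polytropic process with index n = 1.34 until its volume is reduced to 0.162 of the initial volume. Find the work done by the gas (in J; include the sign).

V₁ = nRT₁/P₁ = 4.66×8.314×453/591 = 29.7 L.
Polytropic n=1.34: T₂ = T₁(V₁/V₂)^(n−1) = 453×(6.17)^0.34 = 841 K; P₂ = P₁(V₁/V₂)^n = 6770 kPa.
W = (P₁V₁−P₂V₂)/(n−1) = (591×29.7−6770×4.81)/0.34 = -44200 J.

-44200 J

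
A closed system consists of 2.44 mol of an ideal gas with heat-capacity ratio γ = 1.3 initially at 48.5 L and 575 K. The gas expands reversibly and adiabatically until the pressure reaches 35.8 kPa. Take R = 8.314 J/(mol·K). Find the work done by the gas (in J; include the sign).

13800 J

P₁ = nRT₁/V₁ = 2.44×8.314×575/48.5 = 241 kPa.
Adiabatic: T₂/T₁ = (P₂/P₁)^((γ−1)/γ) ⇒ T₂ = 575×(0.149)^0.231 = 370 K; V₂ = 210 L.
ΔU = nCvΔT = 2.44×27.7×(370−575) = -13800 J.
Q = 0 for an adiabatic process, so W = −ΔU = 13800 J.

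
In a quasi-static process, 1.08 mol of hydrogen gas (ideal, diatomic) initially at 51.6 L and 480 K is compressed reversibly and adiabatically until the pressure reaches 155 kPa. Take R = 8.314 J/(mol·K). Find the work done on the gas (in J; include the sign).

2080 J

P₁ = nRT₁/V₁ = 1.08×8.314×480/51.6 = 83.5 kPa.
Adiabatic: T₂/T₁ = (P₂/P₁)^((γ−1)/γ) ⇒ T₂ = 480×(1.86)^0.286 = 573 K; V₂ = 33.2 L.
ΔU = nCvΔT = 1.08×20.8×(573−480) = 2080 J.
Q = 0 for an adiabatic process, so W = −ΔU = -2080 J.
Work done on the gas = −W_by = 2080 J.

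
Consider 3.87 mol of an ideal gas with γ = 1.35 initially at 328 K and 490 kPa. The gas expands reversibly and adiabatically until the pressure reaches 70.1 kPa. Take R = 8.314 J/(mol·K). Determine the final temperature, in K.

198 K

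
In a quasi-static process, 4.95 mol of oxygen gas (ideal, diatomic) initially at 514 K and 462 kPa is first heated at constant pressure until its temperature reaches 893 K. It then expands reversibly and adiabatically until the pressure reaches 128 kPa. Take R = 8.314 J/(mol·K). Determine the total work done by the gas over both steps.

43800 J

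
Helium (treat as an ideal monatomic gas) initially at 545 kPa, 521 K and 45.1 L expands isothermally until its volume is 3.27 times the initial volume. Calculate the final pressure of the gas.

Isothermal: T stays 521 K; PV = const ⇒ V₂ = 147 L, P₂ = 167 kPa.

167 kPa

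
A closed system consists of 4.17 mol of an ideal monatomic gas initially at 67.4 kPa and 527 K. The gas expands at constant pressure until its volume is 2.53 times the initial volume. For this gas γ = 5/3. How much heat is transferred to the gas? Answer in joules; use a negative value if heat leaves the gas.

69900 J

V₁ = nRT₁/P₁ = 4.17×8.314×527/67.4 = 271 L.
Isobaric: P stays 67.4 kPa; V/T = const ⇒ T₂ = 1330 K, V₂ = 686 L.
W = PΔV = 67.4×(686−271) kPa·L = 28000 J.
ΔU = nCvΔT = 4.17×12.5×(1330−527) = 41900 J.
Q = ΔU + W = nCpΔT = 69900 J.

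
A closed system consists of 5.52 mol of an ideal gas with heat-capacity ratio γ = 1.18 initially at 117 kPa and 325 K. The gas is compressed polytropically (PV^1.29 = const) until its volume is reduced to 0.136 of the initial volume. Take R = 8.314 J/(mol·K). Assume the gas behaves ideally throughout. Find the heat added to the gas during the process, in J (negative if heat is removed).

V₁ = nRT₁/P₁ = 5.52×8.314×325/117 = 127 L.
Polytropic n=1.29: T₂ = T₁(V₁/V₂)^(n−1) = 325×(7.35)^0.29 = 580 K; P₂ = P₁(V₁/V₂)^n = 1530 kPa.
W = (P₁V₁−P₂V₂)/(n−1) = (117×127−1530×17.3)/0.29 = -40300 J.
ΔU = nCvΔT = 5.52×46.2×(580−325) = 64900 J.
Q = ΔU + W = 24600 J.

24600 J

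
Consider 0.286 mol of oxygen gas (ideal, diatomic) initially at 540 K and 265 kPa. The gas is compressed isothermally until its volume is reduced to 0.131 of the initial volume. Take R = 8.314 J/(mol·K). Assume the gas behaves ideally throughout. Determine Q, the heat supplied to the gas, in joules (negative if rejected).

-2610 J

V₁ = nRT₁/P₁ = 0.286×8.314×540/265 = 4.85 L.
Isothermal: T stays 540 K; PV = const ⇒ V₂ = 0.635 L, P₂ = 2020 kPa.
ΔU = 0 (ideal gas, T constant).
W = nRT ln(V₂/V₁) = 0.286×8.314×540×ln(0.131) = -2610 J.
Q = ΔU + W = -2610 J.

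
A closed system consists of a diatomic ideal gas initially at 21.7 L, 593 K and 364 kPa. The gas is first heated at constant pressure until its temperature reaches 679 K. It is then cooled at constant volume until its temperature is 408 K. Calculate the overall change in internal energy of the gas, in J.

-6160 J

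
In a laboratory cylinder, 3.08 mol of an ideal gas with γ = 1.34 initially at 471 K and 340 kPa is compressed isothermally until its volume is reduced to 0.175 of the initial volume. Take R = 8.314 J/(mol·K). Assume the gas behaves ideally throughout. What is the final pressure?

V₁ = nRT₁/P₁ = 3.08×8.314×471/340 = 35.5 L.
Isothermal: T stays 471 K; PV = const ⇒ V₂ = 6.21 L, P₂ = 1940 kPa.

1940 kPa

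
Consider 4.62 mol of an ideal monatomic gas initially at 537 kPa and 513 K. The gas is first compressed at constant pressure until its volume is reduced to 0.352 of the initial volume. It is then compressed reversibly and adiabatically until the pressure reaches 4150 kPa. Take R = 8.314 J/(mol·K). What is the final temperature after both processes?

409 K

V₁ = nRT₁/P₁ = 4.62×8.314×513/537 = 36.7 L.
Step 1 — Isobaric: P stays 537 kPa; V/T = const ⇒ T₂ = 181 K, V₂ = 12.9 L.
W = PΔV = 537×(12.9−36.7) kPa·L = -12800 J.
ΔU = nCvΔT = 4.62×12.5×(181−513) = -19200 J.
Q = ΔU + W = nCpΔT = -31900 J.
State after step 1: P = 537 kPa, V = 12.9 L, T = 181 K.
Step 2 — Adiabatic: T₂/T₁ = (P₂/P₁)^((γ−1)/γ) ⇒ T₂ = 181×(7.73)^0.400 = 409 K; V₂ = 3.79 L.
ΔU = nCvΔT = 4.62×12.5×(409−181) = 13200 J.
Q = 0 for an adiabatic process, so W = −ΔU = -13200 J.
Net over both steps: W = -25900 J, Q = -31900 J, ΔU = -5980 J.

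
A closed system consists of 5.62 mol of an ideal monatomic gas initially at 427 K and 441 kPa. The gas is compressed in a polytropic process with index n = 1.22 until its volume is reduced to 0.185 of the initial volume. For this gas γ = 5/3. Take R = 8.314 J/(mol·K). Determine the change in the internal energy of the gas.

13500 J

V₁ = nRT₁/P₁ = 5.62×8.314×427/441 = 45.2 L.
Polytropic n=1.22: T₂ = T₁(V₁/V₂)^(n−1) = 427×(5.41)^0.22 = 619 K; P₂ = P₁(V₁/V₂)^n = 3460 kPa.
For an ideal gas ΔU = nCvΔT with Cv = (3/2)R = 12.5 J/(mol·K).
ΔU = 5.62×12.5×(619−427) = 13500 J.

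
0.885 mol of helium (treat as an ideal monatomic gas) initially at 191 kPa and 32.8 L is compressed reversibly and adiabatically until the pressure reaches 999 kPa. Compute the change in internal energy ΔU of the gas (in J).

T₁ = P₁V₁/(nR) = 191×32.8/(0.885×8.314) = 851 K.
Adiabatic: T₂/T₁ = (P₂/P₁)^((γ−1)/γ) ⇒ T₂ = 851×(5.23)^0.400 = 1650 K; V₂ = 12.2 L.
For an ideal gas ΔU = nCvΔT with Cv = (3/2)R = 12.5 J/(mol·K).
ΔU = 0.885×12.5×(1650−851) = 8820 J.

8820 J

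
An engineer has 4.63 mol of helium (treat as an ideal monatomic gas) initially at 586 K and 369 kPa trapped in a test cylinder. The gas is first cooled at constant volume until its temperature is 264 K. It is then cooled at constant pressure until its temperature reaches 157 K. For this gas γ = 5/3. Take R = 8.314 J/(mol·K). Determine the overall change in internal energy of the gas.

V₁ = nRT₁/P₁ = 4.63×8.314×586/369 = 61.1 L.
Step 1 — Isochoric: V stays 61.1 L; P/T = const ⇒ T₂ = 264 K, P₂ = 166 kPa.
W = 0 (no volume change).
ΔU = nCvΔT = 4.63×12.5×(264−586) = -18600 J.
Q = ΔU = -18600 J.
State after step 1: P = 166 kPa, V = 61.1 L, T = 264 K.
Step 2 — Isobaric: P stays 166 kPa; V/T = const ⇒ T₂ = 157 K, V₂ = 36.4 L.
W = PΔV = 166×(36.4−61.1) kPa·L = -4120 J.
ΔU = nCvΔT = 4.63×12.5×(157−264) = -6180 J.
Q = ΔU + W = nCpΔT = -10300 J.
Net over both steps: W = -4120 J, Q = -28900 J, ΔU = -24800 J.

-24800 J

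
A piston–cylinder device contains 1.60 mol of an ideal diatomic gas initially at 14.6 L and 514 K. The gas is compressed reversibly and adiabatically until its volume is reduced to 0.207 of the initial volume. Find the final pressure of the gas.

4250 kPa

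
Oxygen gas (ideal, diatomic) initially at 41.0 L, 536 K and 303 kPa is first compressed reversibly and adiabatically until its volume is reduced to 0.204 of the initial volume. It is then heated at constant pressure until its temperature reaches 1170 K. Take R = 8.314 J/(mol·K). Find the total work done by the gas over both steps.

-23900 J

n = P₁V₁/(RT₁) = 303×41.0/(8.314×536) = 2.79 mol.
Step 1 — Adiabatic: TV^(γ−1) = const ⇒ T₂ = 536×(4.90)^0.400 = 1010 K; PV^γ = const ⇒ P₂ = 2810 kPa.
ΔU = nCvΔT = 2.79×20.8×(1010−536) = 27600 J.
Q = 0 for an adiabatic process, so W = −ΔU = -27600 J.
State after step 1: P = 2810 kPa, V = 8.36 L, T = 1010 K.
Step 2 — Isobaric: P stays 2810 kPa; V/T = const ⇒ T₂ = 1170 K, V₂ = 9.67 L.
W = PΔV = 2810×(9.67−8.36) kPa·L = 3650 J.
ΔU = nCvΔT = 2.79×20.8×(1170−1010) = 9140 J.
Q = ΔU + W = nCpΔT = 12800 J.
Net over both steps: W = -23900 J, Q = 12800 J, ΔU = 36700 J.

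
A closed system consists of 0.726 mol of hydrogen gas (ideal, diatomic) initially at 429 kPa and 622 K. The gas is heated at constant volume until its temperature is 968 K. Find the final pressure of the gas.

668 kPa

V₁ = nRT₁/P₁ = 0.726×8.314×622/429 = 8.75 L.
Isochoric: V stays 8.75 L; P/T = const ⇒ T₂ = 968 K, P₂ = 668 kPa.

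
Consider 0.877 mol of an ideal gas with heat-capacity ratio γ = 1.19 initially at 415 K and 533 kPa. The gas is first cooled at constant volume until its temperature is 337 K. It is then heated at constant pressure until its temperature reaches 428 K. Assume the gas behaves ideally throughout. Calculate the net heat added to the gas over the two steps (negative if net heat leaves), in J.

1160 J

V₁ = nRT₁/P₁ = 0.877×8.314×415/533 = 5.68 L.
Step 1 — Isochoric: V stays 5.68 L; P/T = const ⇒ T₂ = 337 K, P₂ = 433 kPa.
W = 0 (no volume change).
ΔU = nCvΔT = 0.877×43.8×(337−415) = -2990 J.
Q = ΔU = -2990 J.
State after step 1: P = 433 kPa, V = 5.68 L, T = 337 K.
Step 2 — Isobaric: P stays 433 kPa; V/T = const ⇒ T₂ = 428 K, V₂ = 7.21 L.
W = PΔV = 433×(7.21−5.68) kPa·L = 664 J.
ΔU = nCvΔT = 0.877×43.8×(428−337) = 3490 J.
Q = ΔU + W = nCpΔT = 4160 J.
Net over both steps: W = 664 J, Q = 1160 J, ΔU = 499 J.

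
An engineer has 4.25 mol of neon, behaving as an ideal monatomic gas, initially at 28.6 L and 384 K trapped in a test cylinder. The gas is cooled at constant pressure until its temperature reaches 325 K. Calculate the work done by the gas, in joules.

P₁ = nRT₁/V₁ = 4.25×8.314×384/28.6 = 474 kPa.
Isobaric: P stays 474 kPa; V/T = const ⇒ T₂ = 325 K, V₂ = 24.2 L.
W = PΔV = 474×(24.2−28.6) kPa·L = -2080 J.

-2080 J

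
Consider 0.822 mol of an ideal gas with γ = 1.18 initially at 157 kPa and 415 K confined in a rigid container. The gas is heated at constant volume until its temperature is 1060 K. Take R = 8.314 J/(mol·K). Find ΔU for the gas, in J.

24500 J

V₁ = nRT₁/P₁ = 0.822×8.314×415/157 = 18.1 L.
Isochoric: V stays 18.1 L; P/T = const ⇒ T₂ = 1060 K, P₂ = 401 kPa.
For an ideal gas ΔU = nCvΔT with Cv = R/(γ−1) = 46.2 J/(mol·K).
ΔU = 0.822×46.2×(1060−415) = 24500 J.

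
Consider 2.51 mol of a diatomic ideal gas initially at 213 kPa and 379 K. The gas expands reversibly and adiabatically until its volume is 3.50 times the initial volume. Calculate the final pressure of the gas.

V₁ = nRT₁/P₁ = 2.51×8.314×379/213 = 37.1 L.
Adiabatic: TV^(γ−1) = const ⇒ T₂ = 379×(0.286)^0.400 = 230 K; PV^γ = const ⇒ P₂ = 36.9 kPa.

36.9 kPa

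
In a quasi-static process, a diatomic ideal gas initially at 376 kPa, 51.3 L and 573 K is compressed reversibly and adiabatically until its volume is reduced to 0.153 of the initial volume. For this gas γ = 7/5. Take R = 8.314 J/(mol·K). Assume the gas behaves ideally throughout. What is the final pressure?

Adiabatic: TV^(γ−1) = const ⇒ T₂ = 573×(6.54)^0.400 = 1210 K; PV^γ = const ⇒ P₂ = 5210 kPa.

5210 kPa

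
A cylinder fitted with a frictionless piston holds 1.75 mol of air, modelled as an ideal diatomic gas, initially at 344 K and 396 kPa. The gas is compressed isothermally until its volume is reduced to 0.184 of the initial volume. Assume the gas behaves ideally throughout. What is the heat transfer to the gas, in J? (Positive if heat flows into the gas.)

V₁ = nRT₁/P₁ = 1.75×8.314×344/396 = 12.6 L.
Isothermal: T stays 344 K; PV = const ⇒ V₂ = 2.33 L, P₂ = 2150 kPa.
ΔU = 0 (ideal gas, T constant).
W = nRT ln(V₂/V₁) = 1.75×8.314×344×ln(0.184) = -8470 J.
Q = ΔU + W = -8470 J.

-8470 J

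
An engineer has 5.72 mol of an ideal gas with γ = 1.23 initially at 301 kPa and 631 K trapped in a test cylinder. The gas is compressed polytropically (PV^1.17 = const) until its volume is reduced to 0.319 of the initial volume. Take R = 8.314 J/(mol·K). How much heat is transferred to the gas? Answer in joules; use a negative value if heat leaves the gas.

-9870 J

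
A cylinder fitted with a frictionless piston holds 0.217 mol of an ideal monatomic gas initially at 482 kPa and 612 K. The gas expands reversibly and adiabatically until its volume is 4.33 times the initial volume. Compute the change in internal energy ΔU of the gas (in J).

-1030 J

V₁ = nRT₁/P₁ = 0.217×8.314×612/482 = 2.29 L.
Adiabatic: TV^(γ−1) = const ⇒ T₂ = 612×(0.231)^0.667 = 230 K; PV^γ = const ⇒ P₂ = 41.9 kPa.
For an ideal gas ΔU = nCvΔT with Cv = (3/2)R = 12.5 J/(mol·K).
ΔU = 0.217×12.5×(230−612) = -1030 J.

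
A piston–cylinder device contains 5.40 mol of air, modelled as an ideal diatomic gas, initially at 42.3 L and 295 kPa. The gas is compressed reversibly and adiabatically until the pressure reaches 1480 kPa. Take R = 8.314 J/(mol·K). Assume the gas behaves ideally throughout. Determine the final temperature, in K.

T₁ = P₁V₁/(nR) = 295×42.3/(5.40×8.314) = 278 K.
Adiabatic: T₂/T₁ = (P₂/P₁)^((γ−1)/γ) ⇒ T₂ = 278×(5.02)^0.286 = 441 K; V₂ = 13.4 L.

441 K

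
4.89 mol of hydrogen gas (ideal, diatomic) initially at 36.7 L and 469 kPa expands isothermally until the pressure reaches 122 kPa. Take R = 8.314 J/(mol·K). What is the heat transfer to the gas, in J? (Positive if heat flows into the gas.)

23200 J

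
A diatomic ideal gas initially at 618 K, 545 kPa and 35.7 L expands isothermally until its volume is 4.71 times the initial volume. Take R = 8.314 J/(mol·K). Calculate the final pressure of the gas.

116 kPa

Isothermal: T stays 618 K; PV = const ⇒ V₂ = 168 L, P₂ = 116 kPa.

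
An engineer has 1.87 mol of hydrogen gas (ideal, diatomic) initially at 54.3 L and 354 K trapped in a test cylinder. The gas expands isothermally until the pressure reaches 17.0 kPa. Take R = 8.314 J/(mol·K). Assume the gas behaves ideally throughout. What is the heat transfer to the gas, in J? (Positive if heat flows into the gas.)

9830 J

P₁ = nRT₁/V₁ = 1.87×8.314×354/54.3 = 101 kPa.
Isothermal: T stays 354 K; PV = const ⇒ V₂ = 324 L, P₂ = 17.0 kPa.
ΔU = 0 (ideal gas, T constant).
W = nRT ln(V₂/V₁) = 1.87×8.314×354×ln(5.96) = 9830 J.
Q = ΔU + W = 9830 J.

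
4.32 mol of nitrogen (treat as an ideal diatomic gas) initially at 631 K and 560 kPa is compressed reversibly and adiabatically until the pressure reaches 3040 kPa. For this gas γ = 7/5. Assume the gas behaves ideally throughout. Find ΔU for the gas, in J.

35200 J

V₁ = nRT₁/P₁ = 4.32×8.314×631/560 = 40.5 L.
Adiabatic: T₂/T₁ = (P₂/P₁)^((γ−1)/γ) ⇒ T₂ = 631×(5.43)^0.286 = 1020 K; V₂ = 12.1 L.
For an ideal gas ΔU = nCvΔT with Cv = (5/2)R = 20.8 J/(mol·K).
ΔU = 4.32×20.8×(1020−631) = 35200 J.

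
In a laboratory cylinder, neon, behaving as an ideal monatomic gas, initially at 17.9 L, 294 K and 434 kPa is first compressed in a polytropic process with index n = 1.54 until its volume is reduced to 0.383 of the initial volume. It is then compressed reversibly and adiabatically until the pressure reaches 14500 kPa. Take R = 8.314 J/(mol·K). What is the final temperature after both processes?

n = P₁V₁/(RT₁) = 434×17.9/(8.314×294) = 3.18 mol.
Step 1 — Polytropic n=1.54: T₂ = T₁(V₁/V₂)^(n−1) = 294×(2.61)^0.54 = 494 K; P₂ = P₁(V₁/V₂)^n = 1900 kPa.
W = (P₁V₁−P₂V₂)/(n−1) = (434×17.9−1900×6.86)/0.54 = -9770 J.
ΔU = nCvΔT = 3.18×12.5×(494−294) = 7910 J.
Q = ΔU + W = -1860 J.
State after step 1: P = 1900 kPa, V = 6.86 L, T = 494 K.
Step 2 — Adiabatic: T₂/T₁ = (P₂/P₁)^((γ−1)/γ) ⇒ T₂ = 494×(7.62)^0.400 = 1110 K; V₂ = 2.03 L.
ΔU = nCvΔT = 3.18×12.5×(1110−494) = 24500 J.
Q = 0 for an adiabatic process, so W = −ΔU = -24500 J.
Net over both steps: W = -34300 J, Q = -1860 J, ΔU = 32400 J.

1110 K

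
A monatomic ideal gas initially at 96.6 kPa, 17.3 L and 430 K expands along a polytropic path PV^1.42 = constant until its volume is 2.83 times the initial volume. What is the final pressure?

Polytropic n=1.42: T₂ = T₁(V₁/V₂)^(n−1) = 430×(0.353)^0.42 = 278 K; P₂ = P₁(V₁/V₂)^n = 22.1 kPa.

22.1 kPa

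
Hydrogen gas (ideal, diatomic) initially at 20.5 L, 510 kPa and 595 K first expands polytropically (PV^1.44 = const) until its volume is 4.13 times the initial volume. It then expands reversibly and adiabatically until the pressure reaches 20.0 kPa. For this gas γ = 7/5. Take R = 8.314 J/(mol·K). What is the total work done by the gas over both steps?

15100 J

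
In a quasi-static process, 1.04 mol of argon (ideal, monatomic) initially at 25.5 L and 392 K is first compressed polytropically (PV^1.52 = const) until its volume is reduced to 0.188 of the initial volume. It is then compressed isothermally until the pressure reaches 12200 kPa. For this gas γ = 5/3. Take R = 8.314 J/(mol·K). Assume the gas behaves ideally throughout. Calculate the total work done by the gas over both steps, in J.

P₁ = nRT₁/V₁ = 1.04×8.314×392/25.5 = 133 kPa.
Step 1 — Polytropic n=1.52: T₂ = T₁(V₁/V₂)^(n−1) = 392×(5.32)^0.52 = 935 K; P₂ = P₁(V₁/V₂)^n = 1690 kPa.
W = (P₁V₁−P₂V₂)/(n−1) = (133×25.5−1690×4.79)/0.52 = -9030 J.
ΔU = nCvΔT = 1.04×12.5×(935−392) = 7040 J.
Q = ΔU + W = -1990 J.
State after step 1: P = 1690 kPa, V = 4.79 L, T = 935 K.
Step 2 — Isothermal: T stays 935 K; PV = const ⇒ V₂ = 0.663 L, P₂ = 12200 kPa.
ΔU = 0 (ideal gas, T constant).
W = nRT ln(V₂/V₁) = 1.04×8.314×935×ln(0.138) = -16000 J.
Q = ΔU + W = -16000 J.
Net over both steps: W = -25000 J, Q = -18000 J, ΔU = 7040 J.

-25000 J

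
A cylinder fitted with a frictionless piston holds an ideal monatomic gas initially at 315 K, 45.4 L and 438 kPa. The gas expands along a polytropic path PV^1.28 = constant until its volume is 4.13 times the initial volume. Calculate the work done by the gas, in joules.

n = P₁V₁/(RT₁) = 438×45.4/(8.314×315) = 7.59 mol.
Polytropic n=1.28: T₂ = T₁(V₁/V₂)^(n−1) = 315×(0.242)^0.28 = 212 K; P₂ = P₁(V₁/V₂)^n = 71.3 kPa.
W = (P₁V₁−P₂V₂)/(n−1) = (438×45.4−71.3×188)/0.28 = 23300 J.

23300 J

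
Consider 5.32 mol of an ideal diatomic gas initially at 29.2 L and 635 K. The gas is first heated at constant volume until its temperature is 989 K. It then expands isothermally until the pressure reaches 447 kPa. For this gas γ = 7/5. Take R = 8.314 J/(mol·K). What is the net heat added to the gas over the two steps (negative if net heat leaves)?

P₁ = nRT₁/V₁ = 5.32×8.314×635/29.2 = 962 kPa.
Step 1 — Isochoric: V stays 29.2 L; P/T = const ⇒ T₂ = 989 K, P₂ = 1500 kPa.
W = 0 (no volume change).
ΔU = nCvΔT = 5.32×20.8×(989−635) = 39100 J.
Q = ΔU = 39100 J.
State after step 1: P = 1500 kPa, V = 29.2 L, T = 989 K.
Step 2 — Isothermal: T stays 989 K; PV = const ⇒ V₂ = 97.9 L, P₂ = 447 kPa.
ΔU = 0 (ideal gas, T constant).
W = nRT ln(V₂/V₁) = 5.32×8.314×989×ln(3.35) = 52900 J.
Q = ΔU + W = 52900 J.
Net over both steps: W = 52900 J, Q = 92000 J, ΔU = 39100 J.

92000 J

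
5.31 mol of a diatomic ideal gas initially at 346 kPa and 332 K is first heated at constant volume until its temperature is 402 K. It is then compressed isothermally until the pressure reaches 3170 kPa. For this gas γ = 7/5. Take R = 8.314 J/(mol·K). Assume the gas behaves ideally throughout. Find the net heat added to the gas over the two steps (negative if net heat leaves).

-28200 J

V₁ = nRT₁/P₁ = 5.31×8.314×332/346 = 42.4 L.
Step 1 — Isochoric: V stays 42.4 L; P/T = const ⇒ T₂ = 402 K, P₂ = 419 kPa.
W = 0 (no volume change).
ΔU = nCvΔT = 5.31×20.8×(402−332) = 7730 J.
Q = ΔU = 7730 J.
State after step 1: P = 419 kPa, V = 42.4 L, T = 402 K.
Step 2 — Isothermal: T stays 402 K; PV = const ⇒ V₂ = 5.60 L, P₂ = 3170 kPa.
ΔU = 0 (ideal gas, T constant).
W = nRT ln(V₂/V₁) = 5.31×8.314×402×ln(0.132) = -35900 J.
Q = ΔU + W = -35900 J.
Net over both steps: W = -35900 J, Q = -28200 J, ΔU = 7730 J.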